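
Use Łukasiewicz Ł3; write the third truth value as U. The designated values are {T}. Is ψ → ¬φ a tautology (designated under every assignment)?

Countermodel: ψ=T, φ=T gives F, which is not designated.

No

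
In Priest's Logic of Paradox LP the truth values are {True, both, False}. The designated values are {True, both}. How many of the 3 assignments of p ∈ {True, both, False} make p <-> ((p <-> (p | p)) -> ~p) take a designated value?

1

p=True: False ·
p=both: both ✓
p=False: False ·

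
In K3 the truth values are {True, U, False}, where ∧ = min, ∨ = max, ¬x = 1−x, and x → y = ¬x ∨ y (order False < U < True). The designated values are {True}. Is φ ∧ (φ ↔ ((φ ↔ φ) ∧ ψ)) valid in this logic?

Countermodel: φ=True, ψ=U gives U, which is not designated.

No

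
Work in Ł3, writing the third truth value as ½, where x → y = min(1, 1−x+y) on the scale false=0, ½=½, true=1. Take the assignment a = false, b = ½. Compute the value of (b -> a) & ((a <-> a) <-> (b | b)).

½

b -> a = ½ -> false = ½  [min(1, 1−½+0)]
a <-> a = false <-> false = true
b | b = ½ | ½ = ½
(a <-> a) <-> (b | b) = true <-> ½ = ½
(b -> a) & ((a <-> a) <-> (b | b)) = ½ & ½ = ½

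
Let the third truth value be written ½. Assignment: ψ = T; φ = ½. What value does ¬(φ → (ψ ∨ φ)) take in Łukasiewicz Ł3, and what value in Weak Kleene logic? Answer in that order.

In Łukasiewicz Ł3: ψ ∨ φ = T ∨ ½ = T
φ → (ψ ∨ φ) = ½ → T = T  [min(1, 1−½+1)]
¬(φ → (ψ ∨ φ)) = ¬T = F
In Weak Kleene logic: ψ ∨ φ = T ∨ ½ = ½
φ → (ψ ∨ φ) = ½ → ½ = ½
¬(φ → (ψ ∨ φ)) = ¬½ = ½
They differ because Łukasiewicz Ł3 and Weak Kleene logic treat ½ differently under the binary connectives.

F; ½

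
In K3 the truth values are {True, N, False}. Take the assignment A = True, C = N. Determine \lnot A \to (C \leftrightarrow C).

True

\lnot A = \lnot True = False
C \leftrightarrow C = N \leftrightarrow N = N
\lnot A \to (C \leftrightarrow C) = False \to N = True  [\lnot False \lor N]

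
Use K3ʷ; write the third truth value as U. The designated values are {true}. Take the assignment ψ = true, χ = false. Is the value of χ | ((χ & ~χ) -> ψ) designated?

Yes

~χ = ~false = true
χ & ~χ = false & true = false
(χ & ~χ) -> ψ = false -> true = true
χ | ((χ & ~χ) -> ψ) = false | true = true
true ∈ {true}.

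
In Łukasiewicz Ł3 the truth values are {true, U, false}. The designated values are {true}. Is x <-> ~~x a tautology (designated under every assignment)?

Yes

Every assignment of x over {true, U, false} gives a value in {true}.
In particular, with x=U: x <-> ~~x = true.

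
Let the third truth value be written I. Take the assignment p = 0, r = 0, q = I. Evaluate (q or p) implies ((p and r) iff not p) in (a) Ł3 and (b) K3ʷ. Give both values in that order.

In Ł3: q or p = I or 0 = I
p and r = 0 and 0 = 0
not p = not 0 = 1
(p and r) iff not p = 0 iff 1 = 0
(q or p) implies ((p and r) iff not p) = I implies 0 = I
In K3ʷ: q or p = I or 0 = I
p and r = 0 and 0 = 0
not p = not 0 = 1
(p and r) iff not p = 0 iff 1 = 0
(q or p) implies ((p and r) iff not p) = I implies 0 = I

I; I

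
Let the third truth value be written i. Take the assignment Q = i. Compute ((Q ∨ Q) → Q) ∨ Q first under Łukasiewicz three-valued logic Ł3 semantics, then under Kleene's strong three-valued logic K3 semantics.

⊤; i

In Łukasiewicz three-valued logic Ł3: Q ∨ Q = i ∨ i = i
(Q ∨ Q) → Q = i → i = ⊤  [min(1, 1−½+½)]
((Q ∨ Q) → Q) ∨ Q = ⊤ ∨ i = ⊤
In Kleene's strong three-valued logic K3: Q ∨ Q = i ∨ i = i
(Q ∨ Q) → Q = i → i = i  [¬i ∨ i]
((Q ∨ Q) → Q) ∨ Q = i ∨ i = i
They differ because Łukasiewicz three-valued logic Ł3 and Kleene's strong three-valued logic K3 treat i differently under implication.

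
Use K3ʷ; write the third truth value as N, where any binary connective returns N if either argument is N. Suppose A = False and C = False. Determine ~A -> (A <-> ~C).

~A = ~False = True
~C = ~False = True
A <-> ~C = False <-> True = False
~A -> (A <-> ~C) = True -> False = False

False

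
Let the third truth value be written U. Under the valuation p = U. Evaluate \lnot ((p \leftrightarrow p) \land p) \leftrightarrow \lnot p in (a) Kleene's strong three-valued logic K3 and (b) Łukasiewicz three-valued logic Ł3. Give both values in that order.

U; ⊤

In Kleene's strong three-valued logic K3: p \leftrightarrow p = U \leftrightarrow U = U
(p \leftrightarrow p) \land p = U \land U = U
\lnot ((p \leftrightarrow p) \land p) = \lnot U = U
\lnot p = \lnot U = U
\lnot ((p \leftrightarrow p) \land p) \leftrightarrow \lnot p = U \leftrightarrow U = U
In Łukasiewicz three-valued logic Ł3: p \leftrightarrow p = U \leftrightarrow U = ⊤  [1 − |½−½|]
(p \leftrightarrow p) \land p = ⊤ \land U = U
\lnot ((p \leftrightarrow p) \land p) = \lnot U = U
\lnot p = \lnot U = U
\lnot ((p \leftrightarrow p) \land p) \leftrightarrow \lnot p = U \leftrightarrow U = ⊤
They differ because Kleene's strong three-valued logic K3 and Łukasiewicz three-valued logic Ł3 treat U differently under implication.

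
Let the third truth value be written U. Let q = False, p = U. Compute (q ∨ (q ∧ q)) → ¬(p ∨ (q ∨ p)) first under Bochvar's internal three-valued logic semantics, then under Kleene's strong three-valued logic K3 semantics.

In Bochvar's internal three-valued logic: q ∧ q = False ∧ False = False
q ∨ (q ∧ q) = False ∨ False = False
q ∨ p = False ∨ U = U
p ∨ (q ∨ p) = U ∨ U = U
¬(p ∨ (q ∨ p)) = ¬U = U
(q ∨ (q ∧ q)) → ¬(p ∨ (q ∨ p)) = False → U = U  [any arg is the third value ⇒ result is the third value]
In Kleene's strong three-valued logic K3: q ∧ q = False ∧ False = False
q ∨ (q ∧ q) = False ∨ False = False
q ∨ p = False ∨ U = U
p ∨ (q ∨ p) = U ∨ U = U
¬(p ∨ (q ∨ p)) = ¬U = U
(q ∨ (q ∧ q)) → ¬(p ∨ (q ∨ p)) = False → U = True
They differ because Bochvar's internal three-valued logic and Kleene's strong three-valued logic K3 treat U differently under the binary connectives.

U; True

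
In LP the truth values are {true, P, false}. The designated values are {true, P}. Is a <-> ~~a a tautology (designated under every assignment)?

Every assignment of a over {true, P, false} gives a value in {true, P}.
In particular, with a=P: a <-> ~~a = P.

Yes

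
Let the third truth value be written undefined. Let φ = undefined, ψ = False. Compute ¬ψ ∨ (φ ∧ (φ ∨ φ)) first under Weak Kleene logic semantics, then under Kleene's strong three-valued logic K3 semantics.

undefined; True

In Weak Kleene logic: ¬ψ = ¬False = True
φ ∨ φ = undefined ∨ undefined = undefined
φ ∧ (φ ∨ φ) = undefined ∧ undefined = undefined
¬ψ ∨ (φ ∧ (φ ∨ φ)) = True ∨ undefined = undefined
In Kleene's strong three-valued logic K3: ¬ψ = ¬False = True
φ ∨ φ = undefined ∨ undefined = undefined
φ ∧ (φ ∨ φ) = undefined ∧ undefined = undefined
¬ψ ∨ (φ ∧ (φ ∨ φ)) = True ∨ undefined = True
They differ because Weak Kleene logic and Kleene's strong three-valued logic K3 treat undefined differently under the binary connectives.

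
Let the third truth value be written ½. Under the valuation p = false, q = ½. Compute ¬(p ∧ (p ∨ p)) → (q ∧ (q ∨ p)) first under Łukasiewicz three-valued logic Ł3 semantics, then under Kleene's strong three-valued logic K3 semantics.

In Łukasiewicz three-valued logic Ł3: p ∨ p = false ∨ false = false
p ∧ (p ∨ p) = false ∧ false = false
¬(p ∧ (p ∨ p)) = ¬false = true
q ∨ p = ½ ∨ false = ½
q ∧ (q ∨ p) = ½ ∧ ½ = ½
¬(p ∧ (p ∨ p)) → (q ∧ (q ∨ p)) = true → ½ = ½  [min(1, 1−1+½)]
In Kleene's strong three-valued logic K3: p ∨ p = false ∨ false = false
p ∧ (p ∨ p) = false ∧ false = false
¬(p ∧ (p ∨ p)) = ¬false = true
q ∨ p = ½ ∨ false = ½
q ∧ (q ∨ p) = ½ ∧ ½ = ½
¬(p ∧ (p ∨ p)) → (q ∧ (q ∨ p)) = true → ½ = ½

½; ½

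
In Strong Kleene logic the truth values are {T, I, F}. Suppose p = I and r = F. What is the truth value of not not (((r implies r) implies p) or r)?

I

r implies r = F implies F = T
(r implies r) implies p = T implies I = I
((r implies r) implies p) or r = I or F = I
not (((r implies r) implies p) or r) = not I = I
not not (((r implies r) implies p) or r) = not I = I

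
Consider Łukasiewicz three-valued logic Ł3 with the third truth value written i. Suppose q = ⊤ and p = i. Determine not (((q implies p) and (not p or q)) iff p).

⊥

q implies p = ⊤ implies i = i  [min(1, 1−1+½)]
not p = not i = i
not p or q = i or ⊤ = ⊤
(q implies p) and (not p or q) = i and ⊤ = i
((q implies p) and (not p or q)) iff p = i iff i = ⊤
not (((q implies p) and (not p or q)) iff p) = not ⊤ = ⊥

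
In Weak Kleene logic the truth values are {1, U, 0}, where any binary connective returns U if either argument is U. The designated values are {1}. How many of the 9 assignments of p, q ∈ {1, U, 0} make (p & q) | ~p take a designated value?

3

Designated under: (p=1, q=1); (p=0, q=1); (p=0, q=0).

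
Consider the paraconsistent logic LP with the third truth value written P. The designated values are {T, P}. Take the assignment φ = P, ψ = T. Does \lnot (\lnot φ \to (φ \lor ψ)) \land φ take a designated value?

No

\lnot φ = \lnot P = P
φ \lor ψ = P \lor T = T
\lnot φ \to (φ \lor ψ) = P \to T = T  [\lnot P \lor T]
\lnot (\lnot φ \to (φ \lor ψ)) = \lnot T = F
\lnot (\lnot φ \to (φ \lor ψ)) \land φ = F \land P = F
F ∉ {T, P}.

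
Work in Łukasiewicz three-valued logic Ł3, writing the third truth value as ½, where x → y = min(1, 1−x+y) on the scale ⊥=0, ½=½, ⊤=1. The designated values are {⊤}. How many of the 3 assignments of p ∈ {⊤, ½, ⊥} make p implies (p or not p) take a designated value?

p=⊤: ⊤ ✓
p=½: ⊤ ✓
p=⊥: ⊤ ✓

3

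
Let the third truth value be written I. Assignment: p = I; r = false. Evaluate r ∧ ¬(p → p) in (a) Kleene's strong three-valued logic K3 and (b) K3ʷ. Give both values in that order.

false; I

In Kleene's strong three-valued logic K3: p → p = I → I = I  [¬I ∨ I]
¬(p → p) = ¬I = I
r ∧ ¬(p → p) = false ∧ I = false
In K3ʷ: p → p = I → I = I  [any arg is the third value ⇒ result is the third value]
¬(p → p) = ¬I = I
r ∧ ¬(p → p) = false ∧ I = I
They differ because Kleene's strong three-valued logic K3 and K3ʷ treat I differently under the binary connectives.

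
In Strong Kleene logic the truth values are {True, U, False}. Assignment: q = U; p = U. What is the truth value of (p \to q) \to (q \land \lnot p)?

U

p \to q = U \to U = U  [\lnot U \lor U]
\lnot p = \lnot U = U
q \land \lnot p = U \land U = U
(p \to q) \to (q \land \lnot p) = U \to U = U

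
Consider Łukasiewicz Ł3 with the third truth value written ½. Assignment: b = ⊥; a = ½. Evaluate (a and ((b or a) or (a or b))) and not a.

½

b or a = ⊥ or ½ = ½
a or b = ½ or ⊥ = ½
(b or a) or (a or b) = ½ or ½ = ½
a and ((b or a) or (a or b)) = ½ and ½ = ½
not a = not ½ = ½
(a and ((b or a) or (a or b))) and not a = ½ and ½ = ½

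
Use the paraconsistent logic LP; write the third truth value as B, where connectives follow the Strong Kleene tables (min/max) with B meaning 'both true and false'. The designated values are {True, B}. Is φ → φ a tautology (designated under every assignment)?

Every assignment of φ over {True, B, False} gives a value in {True, B}.
In particular, with φ=B: φ → φ = B.

Yes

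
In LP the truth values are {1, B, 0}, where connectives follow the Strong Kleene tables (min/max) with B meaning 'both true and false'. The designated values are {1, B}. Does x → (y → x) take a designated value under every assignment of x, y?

Every assignment of x, y over {1, B, 0} gives a value in {1, B}.
In particular, with x=B, y=B: x → (y → x) = B.

Yes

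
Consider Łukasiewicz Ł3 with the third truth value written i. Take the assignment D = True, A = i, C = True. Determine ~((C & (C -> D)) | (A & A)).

False

C -> D = True -> True = True
C & (C -> D) = True & True = True
A & A = i & i = i
(C & (C -> D)) | (A & A) = True | i = True
~((C & (C -> D)) | (A & A)) = ~True = False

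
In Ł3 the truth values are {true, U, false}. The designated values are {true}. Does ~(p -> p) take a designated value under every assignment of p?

Countermodel: p=true gives false, which is not designated.

No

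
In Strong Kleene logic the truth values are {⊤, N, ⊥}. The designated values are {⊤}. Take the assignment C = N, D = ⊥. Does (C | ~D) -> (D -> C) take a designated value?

Yes

~D = ~⊥ = ⊤
C | ~D = N | ⊤ = ⊤
D -> C = ⊥ -> N = ⊤  [~⊥ | N]
(C | ~D) -> (D -> C) = ⊤ -> ⊤ = ⊤
⊤ ∈ {⊤}.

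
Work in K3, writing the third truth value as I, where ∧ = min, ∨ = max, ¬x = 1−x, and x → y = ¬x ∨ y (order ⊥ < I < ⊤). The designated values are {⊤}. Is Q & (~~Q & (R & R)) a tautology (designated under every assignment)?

Countermodel: Q=⊤, R=I gives I, which is not designated.

No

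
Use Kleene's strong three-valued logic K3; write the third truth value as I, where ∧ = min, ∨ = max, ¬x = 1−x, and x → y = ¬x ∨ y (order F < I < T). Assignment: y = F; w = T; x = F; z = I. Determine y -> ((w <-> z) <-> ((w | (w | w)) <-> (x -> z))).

w <-> z = T <-> I = I
w | w = T | T = T
w | (w | w) = T | T = T
x -> z = F -> I = T  [~F | I]
(w | (w | w)) <-> (x -> z) = T <-> T = T
(w <-> z) <-> ((w | (w | w)) <-> (x -> z)) = I <-> T = I
y -> ((w <-> z) <-> ((w | (w | w)) <-> (x -> z))) = F -> I = T

T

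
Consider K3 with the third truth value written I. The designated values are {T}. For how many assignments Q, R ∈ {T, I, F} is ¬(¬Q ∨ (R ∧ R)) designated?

Designated under: (Q=T, R=F).

1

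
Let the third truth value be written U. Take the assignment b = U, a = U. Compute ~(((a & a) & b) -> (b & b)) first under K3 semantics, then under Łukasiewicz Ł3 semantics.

U; False

In K3: a & a = U & U = U
(a & a) & b = U & U = U
b & b = U & U = U
((a & a) & b) -> (b & b) = U -> U = U  [~U | U]
~(((a & a) & b) -> (b & b)) = ~U = U
In Łukasiewicz Ł3: a & a = U & U = U
(a & a) & b = U & U = U
b & b = U & U = U
((a & a) & b) -> (b & b) = U -> U = True  [min(1, 1−½+½)]
~(((a & a) & b) -> (b & b)) = ~True = False
They differ because K3 and Łukasiewicz Ł3 treat U differently under implication.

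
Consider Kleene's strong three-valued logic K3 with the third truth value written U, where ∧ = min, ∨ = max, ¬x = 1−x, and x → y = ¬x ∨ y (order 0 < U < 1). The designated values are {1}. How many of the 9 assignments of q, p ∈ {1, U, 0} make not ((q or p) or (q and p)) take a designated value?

Designated under: (q=0, p=0).

1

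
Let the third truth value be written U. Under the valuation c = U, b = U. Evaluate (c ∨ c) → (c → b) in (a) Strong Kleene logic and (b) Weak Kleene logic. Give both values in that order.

In Strong Kleene logic: c ∨ c = U ∨ U = U
c → b = U → U = U  [¬U ∨ U]
(c ∨ c) → (c → b) = U → U = U
In Weak Kleene logic: c ∨ c = U ∨ U = U
c → b = U → U = U  [any arg is the third value ⇒ result is the third value]
(c ∨ c) → (c → b) = U → U = U

U; U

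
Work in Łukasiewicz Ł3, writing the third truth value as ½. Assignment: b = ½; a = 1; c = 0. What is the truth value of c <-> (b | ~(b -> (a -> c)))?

a -> c = 1 -> 0 = 0
b -> (a -> c) = ½ -> 0 = ½
~(b -> (a -> c)) = ~½ = ½
b | ~(b -> (a -> c)) = ½ | ½ = ½
c <-> (b | ~(b -> (a -> c))) = 0 <-> ½ = ½

½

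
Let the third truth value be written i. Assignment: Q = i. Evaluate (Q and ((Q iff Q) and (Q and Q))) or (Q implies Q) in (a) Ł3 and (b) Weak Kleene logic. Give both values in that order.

True; i

In Ł3: Q iff Q = i iff i = True  [1 − |½−½|]
Q and Q = i and i = i
(Q iff Q) and (Q and Q) = True and i = i
Q and ((Q iff Q) and (Q and Q)) = i and i = i
Q implies Q = i implies i = True
(Q and ((Q iff Q) and (Q and Q))) or (Q implies Q) = i or True = True
In Weak Kleene logic: Q iff Q = i iff i = i
Q and Q = i and i = i
(Q iff Q) and (Q and Q) = i and i = i
Q and ((Q iff Q) and (Q and Q)) = i and i = i
Q implies Q = i implies i = i  [any arg is the third value ⇒ result is the third value]
(Q and ((Q iff Q) and (Q and Q))) or (Q implies Q) = i or i = i
They differ because Ł3 and Weak Kleene logic treat i differently under the binary connectives.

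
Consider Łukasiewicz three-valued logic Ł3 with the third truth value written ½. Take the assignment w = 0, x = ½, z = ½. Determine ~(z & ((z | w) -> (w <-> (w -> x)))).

z | w = ½ | 0 = ½
w -> x = 0 -> ½ = 1  [min(1, 1−0+½)]
w <-> (w -> x) = 0 <-> 1 = 0
(z | w) -> (w <-> (w -> x)) = ½ -> 0 = ½
z & ((z | w) -> (w <-> (w -> x))) = ½ & ½ = ½
~(z & ((z | w) -> (w <-> (w -> x)))) = ~½ = ½

½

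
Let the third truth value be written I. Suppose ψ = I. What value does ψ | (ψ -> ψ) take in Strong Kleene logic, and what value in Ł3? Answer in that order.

I; true

In Strong Kleene logic: ψ -> ψ = I -> I = I  [~I | I]
ψ | (ψ -> ψ) = I | I = I
In Ł3: ψ -> ψ = I -> I = true  [min(1, 1−½+½)]
ψ | (ψ -> ψ) = I | true = true
They differ because Strong Kleene logic and Ł3 treat I differently under implication.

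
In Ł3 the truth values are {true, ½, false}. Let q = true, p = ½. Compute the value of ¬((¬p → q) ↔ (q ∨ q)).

¬p = ¬½ = ½
¬p → q = ½ → true = true
q ∨ q = true ∨ true = true
(¬p → q) ↔ (q ∨ q) = true ↔ true = true
¬((¬p → q) ↔ (q ∨ q)) = ¬true = false

false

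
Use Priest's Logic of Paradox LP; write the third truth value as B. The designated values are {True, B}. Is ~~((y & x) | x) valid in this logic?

No

Countermodel: y=True, x=False gives False, which is not designated.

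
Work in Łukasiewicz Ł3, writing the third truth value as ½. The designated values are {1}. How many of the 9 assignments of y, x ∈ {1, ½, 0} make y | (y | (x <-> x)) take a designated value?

9

Of the 9 assignments, 9 give a value in {1}.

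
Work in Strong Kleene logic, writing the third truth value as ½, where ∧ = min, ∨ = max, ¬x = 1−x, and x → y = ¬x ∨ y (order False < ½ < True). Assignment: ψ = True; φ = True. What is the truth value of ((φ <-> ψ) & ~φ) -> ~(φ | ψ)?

φ <-> ψ = True <-> True = True
~φ = ~True = False
(φ <-> ψ) & ~φ = True & False = False
φ | ψ = True | True = True
~(φ | ψ) = ~True = False
((φ <-> ψ) & ~φ) -> ~(φ | ψ) = False -> False = True

True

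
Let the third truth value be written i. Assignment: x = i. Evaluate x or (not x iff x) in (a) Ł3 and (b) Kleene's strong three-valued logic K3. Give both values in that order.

1; i

In Ł3: not x = not i = i
not x iff x = i iff i = 1  [1 − |½−½|]
x or (not x iff x) = i or 1 = 1
In Kleene's strong three-valued logic K3: not x = not i = i
not x iff x = i iff i = i
x or (not x iff x) = i or i = i
They differ because Ł3 and Kleene's strong three-valued logic K3 treat i differently under implication.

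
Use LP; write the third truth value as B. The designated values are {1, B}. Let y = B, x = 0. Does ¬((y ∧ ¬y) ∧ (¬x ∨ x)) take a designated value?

¬y = ¬B = B
y ∧ ¬y = B ∧ B = B
¬x = ¬0 = 1
¬x ∨ x = 1 ∨ 0 = 1
(y ∧ ¬y) ∧ (¬x ∨ x) = B ∧ 1 = B
¬((y ∧ ¬y) ∧ (¬x ∨ x)) = ¬B = B
B ∈ {1, B}.

Yes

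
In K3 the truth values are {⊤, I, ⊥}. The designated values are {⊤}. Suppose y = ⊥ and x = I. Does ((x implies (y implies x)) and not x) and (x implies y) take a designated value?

No

y implies x = ⊥ implies I = ⊤
x implies (y implies x) = I implies ⊤ = ⊤
not x = not I = I
(x implies (y implies x)) and not x = ⊤ and I = I
x implies y = I implies ⊥ = I
((x implies (y implies x)) and not x) and (x implies y) = I and I = I
I ∉ {⊤}.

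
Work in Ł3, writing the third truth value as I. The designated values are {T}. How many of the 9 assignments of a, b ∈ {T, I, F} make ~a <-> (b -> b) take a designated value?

Designated under: (a=F, b=T); (a=F, b=I); (a=F, b=F).

3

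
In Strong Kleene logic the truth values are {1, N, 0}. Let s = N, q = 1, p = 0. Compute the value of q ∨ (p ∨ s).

p ∨ s = 0 ∨ N = N
q ∨ (p ∨ s) = 1 ∨ N = 1

1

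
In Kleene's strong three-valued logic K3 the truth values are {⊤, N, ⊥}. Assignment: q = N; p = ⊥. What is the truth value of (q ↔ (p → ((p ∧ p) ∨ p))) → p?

N

p ∧ p = ⊥ ∧ ⊥ = ⊥
(p ∧ p) ∨ p = ⊥ ∨ ⊥ = ⊥
p → ((p ∧ p) ∨ p) = ⊥ → ⊥ = ⊤
q ↔ (p → ((p ∧ p) ∨ p)) = N ↔ ⊤ = N
(q ↔ (p → ((p ∧ p) ∨ p))) → p = N → ⊥ = N  [¬N ∨ ⊥]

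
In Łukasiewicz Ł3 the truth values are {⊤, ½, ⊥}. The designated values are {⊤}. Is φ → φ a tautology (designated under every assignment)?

Yes

Every assignment of φ over {⊤, ½, ⊥} gives a value in {⊤}.
In particular, with φ=½: φ → φ = ⊤.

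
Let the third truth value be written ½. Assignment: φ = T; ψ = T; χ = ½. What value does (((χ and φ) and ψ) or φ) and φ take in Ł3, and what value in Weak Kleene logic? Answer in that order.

In Ł3: χ and φ = ½ and T = ½
(χ and φ) and ψ = ½ and T = ½
((χ and φ) and ψ) or φ = ½ or T = T
(((χ and φ) and ψ) or φ) and φ = T and T = T
In Weak Kleene logic: χ and φ = ½ and T = ½
(χ and φ) and ψ = ½ and T = ½
((χ and φ) and ψ) or φ = ½ or T = ½
(((χ and φ) and ψ) or φ) and φ = ½ and T = ½
They differ because Ł3 and Weak Kleene logic treat ½ differently under the binary connectives.

T; ½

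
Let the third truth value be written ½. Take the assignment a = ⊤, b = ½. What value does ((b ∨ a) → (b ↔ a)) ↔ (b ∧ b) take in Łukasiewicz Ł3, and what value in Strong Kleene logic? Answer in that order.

In Łukasiewicz Ł3: b ∨ a = ½ ∨ ⊤ = ⊤
b ↔ a = ½ ↔ ⊤ = ½  [1 − |½−1|]
(b ∨ a) → (b ↔ a) = ⊤ → ½ = ½
b ∧ b = ½ ∧ ½ = ½
((b ∨ a) → (b ↔ a)) ↔ (b ∧ b) = ½ ↔ ½ = ⊤
In Strong Kleene logic: b ∨ a = ½ ∨ ⊤ = ⊤
b ↔ a = ½ ↔ ⊤ = ½
(b ∨ a) → (b ↔ a) = ⊤ → ½ = ½  [¬⊤ ∨ ½]
b ∧ b = ½ ∧ ½ = ½
((b ∨ a) → (b ↔ a)) ↔ (b ∧ b) = ½ ↔ ½ = ½
They differ because Łukasiewicz Ł3 and Strong Kleene logic treat ½ differently under implication.

⊤; ½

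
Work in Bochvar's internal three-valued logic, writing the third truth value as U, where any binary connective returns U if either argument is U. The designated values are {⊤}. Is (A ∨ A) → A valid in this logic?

No

Countermodel: A=U gives U, which is not designated.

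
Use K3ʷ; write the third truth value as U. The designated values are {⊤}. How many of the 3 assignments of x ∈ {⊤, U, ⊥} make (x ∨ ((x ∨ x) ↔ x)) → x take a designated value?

x=⊤: ⊤ ✓
x=U: U ·
x=⊥: ⊥ ·

1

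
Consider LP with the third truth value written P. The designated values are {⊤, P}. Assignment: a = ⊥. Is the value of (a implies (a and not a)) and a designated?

not a = not ⊥ = ⊤
a and not a = ⊥ and ⊤ = ⊥
a implies (a and not a) = ⊥ implies ⊥ = ⊤
(a implies (a and not a)) and a = ⊤ and ⊥ = ⊥
⊥ ∉ {⊤, P}.

No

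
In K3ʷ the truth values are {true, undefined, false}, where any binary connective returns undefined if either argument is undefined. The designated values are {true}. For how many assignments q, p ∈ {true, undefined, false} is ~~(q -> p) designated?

3

Designated under: (q=true, p=true); (q=false, p=true); (q=false, p=false).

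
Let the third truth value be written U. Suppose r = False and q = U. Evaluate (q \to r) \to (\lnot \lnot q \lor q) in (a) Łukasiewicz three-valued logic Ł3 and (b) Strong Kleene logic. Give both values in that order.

True; U

In Łukasiewicz three-valued logic Ł3: q \to r = U \to False = U  [min(1, 1−½+0)]
\lnot q = \lnot U = U
\lnot \lnot q = \lnot U = U
\lnot \lnot q \lor q = U \lor U = U
(q \to r) \to (\lnot \lnot q \lor q) = U \to U = True
In Strong Kleene logic: q \to r = U \to False = U  [\lnot U \lor False]
\lnot q = \lnot U = U
\lnot \lnot q = \lnot U = U
\lnot \lnot q \lor q = U \lor U = U
(q \to r) \to (\lnot \lnot q \lor q) = U \to U = U
They differ because Łukasiewicz three-valued logic Ł3 and Strong Kleene logic treat U differently under implication.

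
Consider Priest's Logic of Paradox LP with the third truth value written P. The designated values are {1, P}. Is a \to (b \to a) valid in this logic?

Yes

Every assignment of a, b over {1, P, 0} gives a value in {1, P}.
In particular, with a=P, b=P: a \to (b \to a) = P.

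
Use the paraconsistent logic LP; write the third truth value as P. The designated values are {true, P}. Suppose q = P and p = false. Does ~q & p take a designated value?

No

~q = ~P = P
~q & p = P & false = false
false ∉ {true, P}.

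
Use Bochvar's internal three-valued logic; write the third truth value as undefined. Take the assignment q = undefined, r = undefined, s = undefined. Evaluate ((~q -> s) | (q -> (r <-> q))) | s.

undefined

~q = ~undefined = undefined
~q -> s = undefined -> undefined = undefined
r <-> q = undefined <-> undefined = undefined
q -> (r <-> q) = undefined -> undefined = undefined
(~q -> s) | (q -> (r <-> q)) = undefined | undefined = undefined
((~q -> s) | (q -> (r <-> q))) | s = undefined | undefined = undefined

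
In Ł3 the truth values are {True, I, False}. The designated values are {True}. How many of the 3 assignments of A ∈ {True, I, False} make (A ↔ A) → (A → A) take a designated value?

3

A=True: True ✓
A=I: True ✓
A=False: True ✓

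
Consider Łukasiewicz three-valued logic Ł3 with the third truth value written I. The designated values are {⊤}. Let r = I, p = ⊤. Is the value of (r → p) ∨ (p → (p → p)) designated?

Yes

r → p = I → ⊤ = ⊤  [min(1, 1−½+1)]
p → p = ⊤ → ⊤ = ⊤
p → (p → p) = ⊤ → ⊤ = ⊤
(r → p) ∨ (p → (p → p)) = ⊤ ∨ ⊤ = ⊤
⊤ ∈ {⊤}.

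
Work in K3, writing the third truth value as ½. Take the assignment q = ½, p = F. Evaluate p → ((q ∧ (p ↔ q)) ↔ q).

T

p ↔ q = F ↔ ½ = ½
q ∧ (p ↔ q) = ½ ∧ ½ = ½
(q ∧ (p ↔ q)) ↔ q = ½ ↔ ½ = ½
p → ((q ∧ (p ↔ q)) ↔ q) = F → ½ = T  [¬F ∨ ½]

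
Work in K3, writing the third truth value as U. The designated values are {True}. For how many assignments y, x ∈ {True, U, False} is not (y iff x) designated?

Designated under: (y=True, x=False); (y=False, x=True).

2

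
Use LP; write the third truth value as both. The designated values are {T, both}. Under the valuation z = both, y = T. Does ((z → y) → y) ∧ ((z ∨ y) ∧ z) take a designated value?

z → y = both → T = T
(z → y) → y = T → T = T
z ∨ y = both ∨ T = T
(z ∨ y) ∧ z = T ∧ both = both
((z → y) → y) ∧ ((z ∨ y) ∧ z) = T ∧ both = both
both ∈ {T, both}.

Yes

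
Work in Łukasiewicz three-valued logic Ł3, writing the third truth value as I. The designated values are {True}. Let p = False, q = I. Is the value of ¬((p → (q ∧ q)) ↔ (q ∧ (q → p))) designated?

No

q ∧ q = I ∧ I = I
p → (q ∧ q) = False → I = True  [min(1, 1−0+½)]
q → p = I → False = I
q ∧ (q → p) = I ∧ I = I
(p → (q ∧ q)) ↔ (q ∧ (q → p)) = True ↔ I = I
¬((p → (q ∧ q)) ↔ (q ∧ (q → p))) = ¬I = I
I ∉ {True}.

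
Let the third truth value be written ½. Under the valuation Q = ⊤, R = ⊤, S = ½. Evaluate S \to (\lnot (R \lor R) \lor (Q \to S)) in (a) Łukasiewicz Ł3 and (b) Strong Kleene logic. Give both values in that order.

⊤; ½

In Łukasiewicz Ł3: R \lor R = ⊤ \lor ⊤ = ⊤
\lnot (R \lor R) = \lnot ⊤ = ⊥
Q \to S = ⊤ \to ½ = ½  [min(1, 1−1+½)]
\lnot (R \lor R) \lor (Q \to S) = ⊥ \lor ½ = ½
S \to (\lnot (R \lor R) \lor (Q \to S)) = ½ \to ½ = ⊤
In Strong Kleene logic: R \lor R = ⊤ \lor ⊤ = ⊤
\lnot (R \lor R) = \lnot ⊤ = ⊥
Q \to S = ⊤ \to ½ = ½  [\lnot ⊤ \lor ½]
\lnot (R \lor R) \lor (Q \to S) = ⊥ \lor ½ = ½
S \to (\lnot (R \lor R) \lor (Q \to S)) = ½ \to ½ = ½
They differ because Łukasiewicz Ł3 and Strong Kleene logic treat ½ differently under implication.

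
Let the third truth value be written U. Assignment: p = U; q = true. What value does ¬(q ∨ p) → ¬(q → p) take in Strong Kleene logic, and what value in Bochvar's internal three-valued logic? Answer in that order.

In Strong Kleene logic: q ∨ p = true ∨ U = true
¬(q ∨ p) = ¬true = false
q → p = true → U = U  [¬true ∨ U]
¬(q → p) = ¬U = U
¬(q ∨ p) → ¬(q → p) = false → U = true
In Bochvar's internal three-valued logic: q ∨ p = true ∨ U = U
¬(q ∨ p) = ¬U = U
q → p = true → U = U  [any arg is the third value ⇒ result is the third value]
¬(q → p) = ¬U = U
¬(q ∨ p) → ¬(q → p) = U → U = U
They differ because Strong Kleene logic and Bochvar's internal three-valued logic treat U differently under the binary connectives.

true; U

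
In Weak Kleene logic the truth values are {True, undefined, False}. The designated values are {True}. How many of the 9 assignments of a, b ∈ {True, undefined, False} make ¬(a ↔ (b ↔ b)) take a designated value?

2

Designated under: (a=False, b=True); (a=False, b=False).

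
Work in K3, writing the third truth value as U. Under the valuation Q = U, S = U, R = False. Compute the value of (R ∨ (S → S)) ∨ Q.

S → S = U → U = U  [¬U ∨ U]
R ∨ (S → S) = False ∨ U = U
(R ∨ (S → S)) ∨ Q = U ∨ U = U

U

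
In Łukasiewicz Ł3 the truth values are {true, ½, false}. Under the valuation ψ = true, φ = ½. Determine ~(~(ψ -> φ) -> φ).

false

ψ -> φ = true -> ½ = ½
~(ψ -> φ) = ~½ = ½
~(ψ -> φ) -> φ = ½ -> ½ = true
~(~(ψ -> φ) -> φ) = ~true = false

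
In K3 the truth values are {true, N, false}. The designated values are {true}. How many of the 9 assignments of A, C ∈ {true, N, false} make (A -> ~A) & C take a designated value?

1

Designated under: (A=false, C=true).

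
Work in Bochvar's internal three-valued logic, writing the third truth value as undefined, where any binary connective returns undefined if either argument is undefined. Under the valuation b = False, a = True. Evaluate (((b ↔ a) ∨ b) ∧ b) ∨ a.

b ↔ a = False ↔ True = False
(b ↔ a) ∨ b = False ∨ False = False
((b ↔ a) ∨ b) ∧ b = False ∧ False = False
(((b ↔ a) ∨ b) ∧ b) ∨ a = False ∨ True = True

True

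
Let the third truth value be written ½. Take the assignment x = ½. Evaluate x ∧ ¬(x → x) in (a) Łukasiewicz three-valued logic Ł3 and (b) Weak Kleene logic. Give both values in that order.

In Łukasiewicz three-valued logic Ł3: x → x = ½ → ½ = ⊤  [min(1, 1−½+½)]
¬(x → x) = ¬⊤ = ⊥
x ∧ ¬(x → x) = ½ ∧ ⊥ = ⊥
In Weak Kleene logic: x → x = ½ → ½ = ½
¬(x → x) = ¬½ = ½
x ∧ ¬(x → x) = ½ ∧ ½ = ½
They differ because Łukasiewicz three-valued logic Ł3 and Weak Kleene logic treat ½ differently under the binary connectives.

⊥; ½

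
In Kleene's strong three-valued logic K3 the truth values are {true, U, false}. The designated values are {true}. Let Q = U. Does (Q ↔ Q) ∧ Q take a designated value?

Q ↔ Q = U ↔ U = U
(Q ↔ Q) ∧ Q = U ∧ U = U
U ∉ {true}.

No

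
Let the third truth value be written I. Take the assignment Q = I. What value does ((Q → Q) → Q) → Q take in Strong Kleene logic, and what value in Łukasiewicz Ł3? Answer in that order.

In Strong Kleene logic: Q → Q = I → I = I
(Q → Q) → Q = I → I = I
((Q → Q) → Q) → Q = I → I = I
In Łukasiewicz Ł3: Q → Q = I → I = 1
(Q → Q) → Q = 1 → I = I
((Q → Q) → Q) → Q = I → I = 1
They differ because Strong Kleene logic and Łukasiewicz Ł3 treat I differently under implication.

I; 1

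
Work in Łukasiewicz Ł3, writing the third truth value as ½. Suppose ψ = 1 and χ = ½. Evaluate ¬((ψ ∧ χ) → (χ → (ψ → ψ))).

ψ ∧ χ = 1 ∧ ½ = ½
ψ → ψ = 1 → 1 = 1
χ → (ψ → ψ) = ½ → 1 = 1  [min(1, 1−½+1)]
(ψ ∧ χ) → (χ → (ψ → ψ)) = ½ → 1 = 1
¬((ψ ∧ χ) → (χ → (ψ → ψ))) = ¬1 = 0

0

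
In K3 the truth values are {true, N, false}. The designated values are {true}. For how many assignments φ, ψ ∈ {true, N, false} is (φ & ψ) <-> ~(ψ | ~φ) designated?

3

Designated under: (φ=false, ψ=true); (φ=false, ψ=N); (φ=false, ψ=false).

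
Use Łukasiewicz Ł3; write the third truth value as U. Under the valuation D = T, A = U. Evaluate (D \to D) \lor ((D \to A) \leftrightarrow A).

D \to D = T \to T = T
D \to A = T \to U = U  [min(1, 1−1+½)]
(D \to A) \leftrightarrow A = U \leftrightarrow U = T
(D \to D) \lor ((D \to A) \leftrightarrow A) = T \lor T = T

T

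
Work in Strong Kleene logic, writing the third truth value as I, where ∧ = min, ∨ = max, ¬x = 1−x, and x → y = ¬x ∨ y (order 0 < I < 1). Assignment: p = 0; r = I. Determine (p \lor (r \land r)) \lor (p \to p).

r \land r = I \land I = I
p \lor (r \land r) = 0 \lor I = I
p \to p = 0 \to 0 = 1
(p \lor (r \land r)) \lor (p \to p) = I \lor 1 = 1

1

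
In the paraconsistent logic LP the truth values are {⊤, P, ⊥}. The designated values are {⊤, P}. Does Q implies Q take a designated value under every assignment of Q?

Yes

Every assignment of Q over {⊤, P, ⊥} gives a value in {⊤, P}.
In particular, with Q=P: Q implies Q = P.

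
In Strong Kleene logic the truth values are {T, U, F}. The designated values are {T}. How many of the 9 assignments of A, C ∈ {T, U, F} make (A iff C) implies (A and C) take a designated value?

Designated under: (A=T, C=T); (A=T, C=F); (A=F, C=T).

3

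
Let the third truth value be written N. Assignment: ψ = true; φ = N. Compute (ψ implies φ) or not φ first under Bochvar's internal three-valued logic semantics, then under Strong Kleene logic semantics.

In Bochvar's internal three-valued logic: ψ implies φ = true implies N = N
not φ = not N = N
(ψ implies φ) or not φ = N or N = N
In Strong Kleene logic: ψ implies φ = true implies N = N  [not true or N]
not φ = not N = N
(ψ implies φ) or not φ = N or N = N

N; N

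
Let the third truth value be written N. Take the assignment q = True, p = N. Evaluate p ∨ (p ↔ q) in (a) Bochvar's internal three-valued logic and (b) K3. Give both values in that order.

N; N

In Bochvar's internal three-valued logic: p ↔ q = N ↔ True = N
p ∨ (p ↔ q) = N ∨ N = N
In K3: p ↔ q = N ↔ True = N
p ∨ (p ↔ q) = N ∨ N = N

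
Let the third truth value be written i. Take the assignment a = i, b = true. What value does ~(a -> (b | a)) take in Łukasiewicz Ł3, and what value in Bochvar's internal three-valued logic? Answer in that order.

In Łukasiewicz Ł3: b | a = true | i = true
a -> (b | a) = i -> true = true  [min(1, 1−½+1)]
~(a -> (b | a)) = ~true = false
In Bochvar's internal three-valued logic: b | a = true | i = i
a -> (b | a) = i -> i = i  [any arg is the third value ⇒ result is the third value]
~(a -> (b | a)) = ~i = i
They differ because Łukasiewicz Ł3 and Bochvar's internal three-valued logic treat i differently under the binary connectives.

false; i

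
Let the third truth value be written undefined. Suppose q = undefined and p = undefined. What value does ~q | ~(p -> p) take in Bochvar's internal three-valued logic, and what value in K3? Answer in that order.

In Bochvar's internal three-valued logic: ~q = ~undefined = undefined
p -> p = undefined -> undefined = undefined
~(p -> p) = ~undefined = undefined
~q | ~(p -> p) = undefined | undefined = undefined
In K3: ~q = ~undefined = undefined
p -> p = undefined -> undefined = undefined  [~undefined | undefined]
~(p -> p) = ~undefined = undefined
~q | ~(p -> p) = undefined | undefined = undefined

undefined; undefined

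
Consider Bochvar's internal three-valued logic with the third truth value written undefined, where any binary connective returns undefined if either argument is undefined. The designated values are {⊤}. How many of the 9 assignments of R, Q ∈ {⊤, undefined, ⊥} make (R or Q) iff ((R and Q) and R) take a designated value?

2

Designated under: (R=⊤, Q=⊤); (R=⊥, Q=⊥).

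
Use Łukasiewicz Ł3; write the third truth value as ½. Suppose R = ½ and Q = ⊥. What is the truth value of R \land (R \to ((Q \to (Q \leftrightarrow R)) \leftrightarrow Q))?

½

Q \leftrightarrow R = ⊥ \leftrightarrow ½ = ½  [1 − |0−½|]
Q \to (Q \leftrightarrow R) = ⊥ \to ½ = ⊤
(Q \to (Q \leftrightarrow R)) \leftrightarrow Q = ⊤ \leftrightarrow ⊥ = ⊥
R \to ((Q \to (Q \leftrightarrow R)) \leftrightarrow Q) = ½ \to ⊥ = ½
R \land (R \to ((Q \to (Q \leftrightarrow R)) \leftrightarrow Q)) = ½ \land ½ = ½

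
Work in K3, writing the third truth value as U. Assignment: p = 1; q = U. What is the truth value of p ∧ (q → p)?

q → p = U → 1 = 1  [¬U ∨ 1]
p ∧ (q → p) = 1 ∧ 1 = 1

1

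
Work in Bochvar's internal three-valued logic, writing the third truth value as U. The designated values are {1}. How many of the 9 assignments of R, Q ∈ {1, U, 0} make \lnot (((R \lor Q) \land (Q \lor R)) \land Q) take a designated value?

Designated under: (R=1, Q=0); (R=0, Q=0).

2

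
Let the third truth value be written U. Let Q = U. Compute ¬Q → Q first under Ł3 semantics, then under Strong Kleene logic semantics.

⊤; U

In Ł3: ¬Q = ¬U = U
¬Q → Q = U → U = ⊤  [min(1, 1−½+½)]
In Strong Kleene logic: ¬Q = ¬U = U
¬Q → Q = U → U = U  [¬U ∨ U]
They differ because Ł3 and Strong Kleene logic treat U differently under implication.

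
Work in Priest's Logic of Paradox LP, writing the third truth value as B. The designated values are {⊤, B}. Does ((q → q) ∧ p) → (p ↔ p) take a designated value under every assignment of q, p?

Yes

Every assignment of q, p over {⊤, B, ⊥} gives a value in {⊤, B}.
In particular, with q=B, p=B: ((q → q) ∧ p) → (p ↔ p) = B.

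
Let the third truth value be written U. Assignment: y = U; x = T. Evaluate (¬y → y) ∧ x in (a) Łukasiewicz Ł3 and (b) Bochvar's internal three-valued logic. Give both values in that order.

In Łukasiewicz Ł3: ¬y = ¬U = U
¬y → y = U → U = T
(¬y → y) ∧ x = T ∧ T = T
In Bochvar's internal three-valued logic: ¬y = ¬U = U
¬y → y = U → U = U  [any arg is the third value ⇒ result is the third value]
(¬y → y) ∧ x = U ∧ T = U
They differ because Łukasiewicz Ł3 and Bochvar's internal three-valued logic treat U differently under the binary connectives.

T; U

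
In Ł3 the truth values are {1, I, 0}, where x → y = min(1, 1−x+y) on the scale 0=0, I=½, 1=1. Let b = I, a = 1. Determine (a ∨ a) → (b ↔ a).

I

a ∨ a = 1 ∨ 1 = 1
b ↔ a = I ↔ 1 = I
(a ∨ a) → (b ↔ a) = 1 → I = I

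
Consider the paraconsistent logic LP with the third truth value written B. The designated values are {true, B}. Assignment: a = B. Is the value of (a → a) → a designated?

Yes

a → a = B → B = B  [¬B ∨ B]
(a → a) → a = B → B = B
B ∈ {true, B}.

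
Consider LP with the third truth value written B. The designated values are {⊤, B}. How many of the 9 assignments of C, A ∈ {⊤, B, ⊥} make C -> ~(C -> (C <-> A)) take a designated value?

Of the 9 assignments, 8 give a value in {⊤, B}.

8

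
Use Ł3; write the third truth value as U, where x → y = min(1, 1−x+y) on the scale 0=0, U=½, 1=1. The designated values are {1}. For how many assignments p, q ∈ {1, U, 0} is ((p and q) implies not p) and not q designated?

3

Designated under: (p=1, q=0); (p=U, q=0); (p=0, q=0).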